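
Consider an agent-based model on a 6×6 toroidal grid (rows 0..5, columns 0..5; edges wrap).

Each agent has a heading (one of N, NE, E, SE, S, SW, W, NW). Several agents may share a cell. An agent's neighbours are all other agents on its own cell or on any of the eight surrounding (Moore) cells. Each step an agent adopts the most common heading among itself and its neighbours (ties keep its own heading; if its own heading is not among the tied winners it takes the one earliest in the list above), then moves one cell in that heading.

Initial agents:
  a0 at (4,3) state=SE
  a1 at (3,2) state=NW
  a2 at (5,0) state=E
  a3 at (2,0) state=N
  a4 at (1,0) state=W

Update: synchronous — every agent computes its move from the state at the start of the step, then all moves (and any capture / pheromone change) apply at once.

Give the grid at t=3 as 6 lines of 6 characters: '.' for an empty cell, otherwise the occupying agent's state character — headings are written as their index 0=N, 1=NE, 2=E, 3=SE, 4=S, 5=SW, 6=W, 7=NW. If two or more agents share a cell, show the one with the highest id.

.....7
3..6..
......
......
......
0..2..

t=1: a0@(5,4):SE a1@(2,1):NW a2@(5,1):E a3@(1,0):N a4@(1,5):W
t=2: a0@(0,5):SE a1@(1,0):NW a2@(5,2):E a3@(0,0):N a4@(1,4):W
t=3: a0@(1,0):SE a1@(0,5):NW a2@(5,3):E a3@(5,0):N a4@(1,3):W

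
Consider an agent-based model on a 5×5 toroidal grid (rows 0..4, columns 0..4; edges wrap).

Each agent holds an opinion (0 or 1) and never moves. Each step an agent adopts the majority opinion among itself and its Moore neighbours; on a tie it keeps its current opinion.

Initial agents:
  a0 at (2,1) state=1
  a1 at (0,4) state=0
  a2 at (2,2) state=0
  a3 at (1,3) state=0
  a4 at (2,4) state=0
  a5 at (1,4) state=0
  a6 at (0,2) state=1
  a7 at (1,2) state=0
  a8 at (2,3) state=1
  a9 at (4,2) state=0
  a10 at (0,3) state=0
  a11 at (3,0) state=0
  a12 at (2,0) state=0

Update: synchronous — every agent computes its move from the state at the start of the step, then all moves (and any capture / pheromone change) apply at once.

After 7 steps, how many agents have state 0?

t=1: a0@(2,1):0 a1@(0,4):0 a2@(2,2):0 a3@(1,3):0 a4@(2,4):0 a5@(1,4):0 a6@(0,2):0 a7@(1,2):0 a8@(2,3):0 a9@(4,2):0 a10@(0,3):0 a11@(3,0):0 a12@(2,0):0
t=2: (unchanged — steady state)

13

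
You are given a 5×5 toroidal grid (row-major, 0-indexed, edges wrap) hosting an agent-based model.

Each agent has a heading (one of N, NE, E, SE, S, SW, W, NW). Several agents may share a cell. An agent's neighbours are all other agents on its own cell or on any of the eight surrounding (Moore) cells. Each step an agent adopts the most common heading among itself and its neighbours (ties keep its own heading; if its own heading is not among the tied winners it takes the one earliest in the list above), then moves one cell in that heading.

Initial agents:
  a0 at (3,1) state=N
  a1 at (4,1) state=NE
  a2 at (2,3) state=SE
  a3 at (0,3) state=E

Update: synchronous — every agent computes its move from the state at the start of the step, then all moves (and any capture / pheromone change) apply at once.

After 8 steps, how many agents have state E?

1

t=1: a0@(2,1):N a1@(3,2):NE a2@(3,4):SE a3@(0,4):E
t=2: a0@(1,1):N a1@(2,3):NE a2@(4,0):SE a3@(0,0):E
t=3: a0@(0,1):N a1@(1,4):NE a2@(0,1):SE a3@(0,1):E
t=4: a0@(4,1):N a1@(0,0):NE a2@(1,2):SE a3@(0,2):E
t=5: a0@(3,1):N a1@(4,1):NE a2@(2,3):SE a3@(0,3):E
t=6: a0@(2,1):N a1@(3,2):NE a2@(3,4):SE a3@(0,4):E
t=7: a0@(1,1):N a1@(2,3):NE a2@(4,0):SE a3@(0,0):E
t=8: a0@(0,1):N a1@(1,4):NE a2@(0,1):SE a3@(0,1):E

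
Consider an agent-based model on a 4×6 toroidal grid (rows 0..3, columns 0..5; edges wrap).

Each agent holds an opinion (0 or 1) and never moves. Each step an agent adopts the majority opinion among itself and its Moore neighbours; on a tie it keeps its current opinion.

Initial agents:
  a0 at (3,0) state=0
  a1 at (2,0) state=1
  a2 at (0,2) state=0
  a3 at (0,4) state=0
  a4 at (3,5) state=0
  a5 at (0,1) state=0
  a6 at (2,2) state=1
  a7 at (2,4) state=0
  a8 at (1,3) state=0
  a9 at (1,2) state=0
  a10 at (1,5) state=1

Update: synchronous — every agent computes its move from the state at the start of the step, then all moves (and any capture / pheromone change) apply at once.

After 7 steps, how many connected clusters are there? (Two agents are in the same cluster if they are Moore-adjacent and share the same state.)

t=1: a0@(3,0):0 a1@(2,0):1 a2@(0,2):0 a3@(0,4):0 a4@(3,5):0 a5@(0,1):0 a6@(2,2):0 a7@(2,4):0 a8@(1,3):0 a9@(1,2):0 a10@(1,5):1
t=2: (unchanged — steady state)

2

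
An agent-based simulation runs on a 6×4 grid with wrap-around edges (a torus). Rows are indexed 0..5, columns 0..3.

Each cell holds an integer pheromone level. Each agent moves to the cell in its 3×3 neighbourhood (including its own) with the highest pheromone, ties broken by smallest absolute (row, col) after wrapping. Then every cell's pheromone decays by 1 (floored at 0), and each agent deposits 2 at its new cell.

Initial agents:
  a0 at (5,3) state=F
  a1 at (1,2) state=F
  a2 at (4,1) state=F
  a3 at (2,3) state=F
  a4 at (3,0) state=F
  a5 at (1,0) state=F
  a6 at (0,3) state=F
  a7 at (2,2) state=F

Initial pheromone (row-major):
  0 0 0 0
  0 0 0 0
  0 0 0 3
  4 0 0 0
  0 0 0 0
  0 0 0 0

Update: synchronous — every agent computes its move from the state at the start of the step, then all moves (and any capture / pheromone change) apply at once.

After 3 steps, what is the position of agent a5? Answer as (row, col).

(3, 0)

t=1: a0@(0,0) a1@(2,3) a2@(3,0) a3@(3,0) a4@(3,0) a5@(2,3) a6@(0,0) a7@(2,3) | pheromone: 4 0 0 0 / 0 0 0 0 / 0 0 0 8 / 9 0 0 0 / 0 0 0 0 / 0 0 0 0
t=2: a0@(0,0) a1@(3,0) a2@(3,0) a3@(3,0) a4@(3,0) a5@(3,0) a6@(0,0) a7@(3,0) | pheromone: 7 0 0 0 / 0 0 0 0 / 0 0 0 7 / 20 0 0 0 / 0 0 0 0 / 0 0 0 0
t=3: a0@(0,0) a1@(3,0) a2@(3,0) a3@(3,0) a4@(3,0) a5@(3,0) a6@(0,0) a7@(3,0) | pheromone: 10 0 0 0 / 0 0 0 0 / 0 0 0 6 / 31 0 0 0 / 0 0 0 0 / 0 0 0 0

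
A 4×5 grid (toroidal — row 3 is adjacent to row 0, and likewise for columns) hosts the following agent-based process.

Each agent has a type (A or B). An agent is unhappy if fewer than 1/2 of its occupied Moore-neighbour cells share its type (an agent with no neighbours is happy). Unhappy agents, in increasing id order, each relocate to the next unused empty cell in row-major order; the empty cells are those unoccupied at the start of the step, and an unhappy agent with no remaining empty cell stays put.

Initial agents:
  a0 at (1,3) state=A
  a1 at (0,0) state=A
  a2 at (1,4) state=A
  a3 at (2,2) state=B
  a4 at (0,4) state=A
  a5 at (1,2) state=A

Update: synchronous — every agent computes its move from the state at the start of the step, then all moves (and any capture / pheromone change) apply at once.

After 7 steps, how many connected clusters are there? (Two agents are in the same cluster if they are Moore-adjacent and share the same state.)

t=1: a0@(1,3):A a1@(0,0):A a2@(1,4):A a3@(0,1):B a4@(0,4):A a5@(1,2):A
t=2: a0@(1,3):A a1@(0,0):A a2@(1,4):A a3@(0,2):B a4@(0,4):A a5@(1,2):A
t=3: a0@(1,3):A a1@(0,0):A a2@(1,4):A a3@(0,1):B a4@(0,4):A a5@(1,2):A
t=4: a0@(1,3):A a1@(0,0):A a2@(1,4):A a3@(0,2):B a4@(0,4):A a5@(1,2):A
t=5: a0@(1,3):A a1@(0,0):A a2@(1,4):A a3@(0,1):B a4@(0,4):A a5@(1,2):A
t=6: a0@(1,3):A a1@(0,0):A a2@(1,4):A a3@(0,2):B a4@(0,4):A a5@(1,2):A
t=7: a0@(1,3):A a1@(0,0):A a2@(1,4):A a3@(0,1):B a4@(0,4):A a5@(1,2):A

2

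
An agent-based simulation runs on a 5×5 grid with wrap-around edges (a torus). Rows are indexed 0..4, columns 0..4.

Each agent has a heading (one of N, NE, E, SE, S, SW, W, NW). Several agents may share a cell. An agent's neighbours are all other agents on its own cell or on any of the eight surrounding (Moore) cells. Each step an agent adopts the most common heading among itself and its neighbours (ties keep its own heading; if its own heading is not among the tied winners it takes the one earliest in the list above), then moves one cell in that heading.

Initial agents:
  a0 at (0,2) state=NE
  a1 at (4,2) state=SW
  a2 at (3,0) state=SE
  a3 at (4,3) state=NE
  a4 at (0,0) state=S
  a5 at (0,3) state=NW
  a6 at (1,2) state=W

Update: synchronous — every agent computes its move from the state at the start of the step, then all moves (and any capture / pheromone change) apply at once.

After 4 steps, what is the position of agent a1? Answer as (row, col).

t=1: a0@(4,3):NE a1@(3,3):NE a2@(4,1):SE a3@(3,4):NE a4@(1,0):S a5@(4,4):NE a6@(1,1):W
t=2: a0@(3,4):NE a1@(2,4):NE a2@(0,2):SE a3@(2,0):NE a4@(2,0):S a5@(3,0):NE a6@(1,0):W
t=3: a0@(2,0):NE a1@(1,0):NE a2@(1,3):SE a3@(1,1):NE a4@(1,1):NE a5@(2,1):NE a6@(0,1):NE
t=4: a0@(1,1):NE a1@(0,1):NE a2@(2,4):SE a3@(0,2):NE a4@(0,2):NE a5@(1,2):NE a6@(4,2):NE

(0, 1)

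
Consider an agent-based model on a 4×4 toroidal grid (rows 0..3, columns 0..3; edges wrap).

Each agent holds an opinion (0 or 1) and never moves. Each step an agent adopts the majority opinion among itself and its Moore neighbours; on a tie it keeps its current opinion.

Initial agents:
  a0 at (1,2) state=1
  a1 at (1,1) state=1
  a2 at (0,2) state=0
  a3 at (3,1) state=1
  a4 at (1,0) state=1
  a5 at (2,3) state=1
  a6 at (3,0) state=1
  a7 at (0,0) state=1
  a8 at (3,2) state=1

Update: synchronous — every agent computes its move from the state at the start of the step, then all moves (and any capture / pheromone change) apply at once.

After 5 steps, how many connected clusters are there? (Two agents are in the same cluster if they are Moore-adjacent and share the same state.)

t=1: a0@(1,2):1 a1@(1,1):1 a2@(0,2):1 a3@(3,1):1 a4@(1,0):1 a5@(2,3):1 a6@(3,0):1 a7@(0,0):1 a8@(3,2):1
t=2: (unchanged — steady state)

1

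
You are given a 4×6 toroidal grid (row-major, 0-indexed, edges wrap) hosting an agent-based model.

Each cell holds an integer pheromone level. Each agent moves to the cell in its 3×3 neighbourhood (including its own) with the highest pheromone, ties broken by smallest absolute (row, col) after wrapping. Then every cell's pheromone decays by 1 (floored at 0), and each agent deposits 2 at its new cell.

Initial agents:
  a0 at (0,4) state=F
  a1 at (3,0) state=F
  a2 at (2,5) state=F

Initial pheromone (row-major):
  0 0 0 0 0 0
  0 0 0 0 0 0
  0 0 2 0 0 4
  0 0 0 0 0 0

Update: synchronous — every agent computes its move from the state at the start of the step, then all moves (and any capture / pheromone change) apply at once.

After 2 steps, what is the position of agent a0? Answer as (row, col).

(0, 3)

t=1: a0@(0,3) a1@(2,5) a2@(2,5) | pheromone: 0 0 0 2 0 0 / 0 0 0 0 0 0 / 0 0 1 0 0 7 / 0 0 0 0 0 0
t=2: a0@(0,3) a1@(2,5) a2@(2,5) | pheromone: 0 0 0 3 0 0 / 0 0 0 0 0 0 / 0 0 0 0 0 10 / 0 0 0 0 0 0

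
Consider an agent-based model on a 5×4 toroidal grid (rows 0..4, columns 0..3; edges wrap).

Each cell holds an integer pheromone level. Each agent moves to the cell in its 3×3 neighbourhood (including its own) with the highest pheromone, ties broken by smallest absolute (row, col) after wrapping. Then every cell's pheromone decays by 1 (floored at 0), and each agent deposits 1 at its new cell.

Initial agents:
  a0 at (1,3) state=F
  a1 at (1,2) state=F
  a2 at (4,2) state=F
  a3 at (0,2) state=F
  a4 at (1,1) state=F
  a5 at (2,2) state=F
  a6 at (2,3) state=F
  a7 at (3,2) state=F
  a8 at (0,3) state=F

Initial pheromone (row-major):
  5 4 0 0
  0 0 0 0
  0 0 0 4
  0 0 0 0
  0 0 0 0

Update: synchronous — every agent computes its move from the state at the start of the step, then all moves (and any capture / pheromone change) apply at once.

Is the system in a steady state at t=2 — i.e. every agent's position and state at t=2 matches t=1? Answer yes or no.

t=1: a0@(0,0) a1@(0,1) a2@(0,1) a3@(0,1) a4@(0,0) a5@(2,3) a6@(2,3) a7@(2,3) a8@(0,0) | pheromone: 7 6 0 0 / 0 0 0 0 / 0 0 0 6 / 0 0 0 0 / 0 0 0 0
t=2: a0@(0,0) a1@(0,0) a2@(0,0) a3@(0,0) a4@(0,0) a5@(2,3) a6@(2,3) a7@(2,3) a8@(0,0) | pheromone: 12 5 0 0 / 0 0 0 0 / 0 0 0 8 / 0 0 0 0 / 0 0 0 0

no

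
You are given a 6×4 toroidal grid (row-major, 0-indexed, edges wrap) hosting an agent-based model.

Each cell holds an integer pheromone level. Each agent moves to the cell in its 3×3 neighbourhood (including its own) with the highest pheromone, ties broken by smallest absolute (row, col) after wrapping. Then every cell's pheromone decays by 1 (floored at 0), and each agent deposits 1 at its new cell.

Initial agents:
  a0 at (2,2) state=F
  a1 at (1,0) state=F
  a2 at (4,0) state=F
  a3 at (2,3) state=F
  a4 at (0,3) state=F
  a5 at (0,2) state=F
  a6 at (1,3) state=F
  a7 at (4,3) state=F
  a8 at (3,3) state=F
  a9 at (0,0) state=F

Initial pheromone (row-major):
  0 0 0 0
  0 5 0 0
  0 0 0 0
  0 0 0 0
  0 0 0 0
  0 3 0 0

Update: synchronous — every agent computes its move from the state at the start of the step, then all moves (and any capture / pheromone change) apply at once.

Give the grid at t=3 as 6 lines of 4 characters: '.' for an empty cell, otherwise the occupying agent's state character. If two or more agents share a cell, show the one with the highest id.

t=1: a0@(1,1) a1@(1,1) a2@(5,1) a3@(1,0) a4@(0,0) a5@(1,1) a6@(0,0) a7@(3,0) a8@(2,0) a9@(1,1) | pheromone: 2 0 0 0 / 1 8 0 0 / 1 0 0 0 / 1 0 0 0 / 0 0 0 0 / 0 3 0 0
t=2: a0@(1,1) a1@(1,1) a2@(5,1) a3@(1,1) a4@(1,1) a5@(1,1) a6@(1,1) a7@(2,0) a8@(1,1) a9@(1,1) | pheromone: 1 0 0 0 / 0 15 0 0 / 1 0 0 0 / 0 0 0 0 / 0 0 0 0 / 0 3 0 0
t=3: a0@(1,1) a1@(1,1) a2@(5,1) a3@(1,1) a4@(1,1) a5@(1,1) a6@(1,1) a7@(1,1) a8@(1,1) a9@(1,1) | pheromone: 0 0 0 0 / 0 23 0 0 / 0 0 0 0 / 0 0 0 0 / 0 0 0 0 / 0 3 0 0

....
.F..
....
....
....
.F..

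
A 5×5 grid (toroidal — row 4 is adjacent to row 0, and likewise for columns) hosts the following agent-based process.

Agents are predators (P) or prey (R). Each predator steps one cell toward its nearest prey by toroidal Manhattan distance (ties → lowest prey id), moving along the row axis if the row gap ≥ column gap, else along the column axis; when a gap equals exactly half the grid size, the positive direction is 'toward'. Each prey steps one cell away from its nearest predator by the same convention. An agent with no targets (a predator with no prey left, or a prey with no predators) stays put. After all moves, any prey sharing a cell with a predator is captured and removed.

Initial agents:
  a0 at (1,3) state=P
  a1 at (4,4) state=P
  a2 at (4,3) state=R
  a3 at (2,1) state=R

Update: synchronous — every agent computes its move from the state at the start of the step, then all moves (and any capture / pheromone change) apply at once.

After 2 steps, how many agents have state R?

t=1: a0@(0,3):P a1@(4,3):P a2@(4,2):R a3@(2,0):R
t=2: a0@(4,3):P a1@(4,2):P a2@(4,1):R a3@(3,0):R

2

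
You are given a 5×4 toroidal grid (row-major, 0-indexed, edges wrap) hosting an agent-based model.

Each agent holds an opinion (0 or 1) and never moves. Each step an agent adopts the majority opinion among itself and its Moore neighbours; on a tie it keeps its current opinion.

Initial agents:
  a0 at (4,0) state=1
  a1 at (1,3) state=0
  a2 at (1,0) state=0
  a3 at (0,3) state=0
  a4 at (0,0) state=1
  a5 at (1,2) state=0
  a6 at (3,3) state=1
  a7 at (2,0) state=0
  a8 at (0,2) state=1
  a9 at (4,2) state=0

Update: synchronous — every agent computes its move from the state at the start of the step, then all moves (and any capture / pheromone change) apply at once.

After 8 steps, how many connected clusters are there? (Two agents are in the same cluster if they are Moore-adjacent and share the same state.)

2

t=1: a0@(4,0):1 a1@(1,3):0 a2@(1,0):0 a3@(0,3):0 a4@(0,0):0 a5@(1,2):0 a6@(3,3):1 a7@(2,0):0 a8@(0,2):0 a9@(4,2):0
t=2: (unchanged — steady state)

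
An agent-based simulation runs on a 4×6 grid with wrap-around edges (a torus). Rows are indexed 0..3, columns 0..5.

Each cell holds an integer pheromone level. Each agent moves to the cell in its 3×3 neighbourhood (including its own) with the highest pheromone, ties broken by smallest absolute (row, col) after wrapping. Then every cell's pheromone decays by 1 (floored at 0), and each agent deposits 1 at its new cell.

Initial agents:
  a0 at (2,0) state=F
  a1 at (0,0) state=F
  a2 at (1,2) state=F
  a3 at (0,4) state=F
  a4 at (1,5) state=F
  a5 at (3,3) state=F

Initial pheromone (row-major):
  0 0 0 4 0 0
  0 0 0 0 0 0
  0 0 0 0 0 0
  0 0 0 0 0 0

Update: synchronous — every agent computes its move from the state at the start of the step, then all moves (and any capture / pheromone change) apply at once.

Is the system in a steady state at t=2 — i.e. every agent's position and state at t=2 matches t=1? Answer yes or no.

no

t=1: a0@(1,0) a1@(0,0) a2@(0,3) a3@(0,3) a4@(0,0) a5@(0,3) | pheromone: 2 0 0 6 0 0 / 1 0 0 0 0 0 / 0 0 0 0 0 0 / 0 0 0 0 0 0
t=2: a0@(0,0) a1@(0,0) a2@(0,3) a3@(0,3) a4@(0,0) a5@(0,3) | pheromone: 4 0 0 8 0 0 / 0 0 0 0 0 0 / 0 0 0 0 0 0 / 0 0 0 0 0 0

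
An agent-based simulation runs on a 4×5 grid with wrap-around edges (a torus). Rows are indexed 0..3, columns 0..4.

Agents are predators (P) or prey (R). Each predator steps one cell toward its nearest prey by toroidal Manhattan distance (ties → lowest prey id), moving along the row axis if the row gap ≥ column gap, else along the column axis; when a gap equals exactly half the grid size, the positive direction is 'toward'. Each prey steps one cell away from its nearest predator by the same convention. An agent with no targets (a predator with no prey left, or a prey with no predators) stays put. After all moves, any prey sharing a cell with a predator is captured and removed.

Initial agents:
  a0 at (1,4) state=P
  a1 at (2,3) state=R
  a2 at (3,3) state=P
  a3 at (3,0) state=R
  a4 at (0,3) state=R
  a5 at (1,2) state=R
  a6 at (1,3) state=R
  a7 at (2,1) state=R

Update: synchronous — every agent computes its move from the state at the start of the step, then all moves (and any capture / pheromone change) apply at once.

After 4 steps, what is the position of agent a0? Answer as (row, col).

(1, 0)

t=1: a0@(1,3):P a2@(2,3):P a3@(3,1):R a5@(1,1):R a6@(1,2):R a7@(2,2):R
t=2: a0@(1,2):P a2@(2,2):P a3@(3,0):R a5@(1,0):R a6@(1,1):R a7@(2,1):R
t=3: a0@(1,1):P a2@(2,1):P a3@(3,4):R a5@(1,4):R a6@(1,0):R a7@(2,0):R
t=4: a0@(1,0):P a2@(2,0):P a3@(3,3):R a5@(1,3):R a6@(1,4):R a7@(2,4):R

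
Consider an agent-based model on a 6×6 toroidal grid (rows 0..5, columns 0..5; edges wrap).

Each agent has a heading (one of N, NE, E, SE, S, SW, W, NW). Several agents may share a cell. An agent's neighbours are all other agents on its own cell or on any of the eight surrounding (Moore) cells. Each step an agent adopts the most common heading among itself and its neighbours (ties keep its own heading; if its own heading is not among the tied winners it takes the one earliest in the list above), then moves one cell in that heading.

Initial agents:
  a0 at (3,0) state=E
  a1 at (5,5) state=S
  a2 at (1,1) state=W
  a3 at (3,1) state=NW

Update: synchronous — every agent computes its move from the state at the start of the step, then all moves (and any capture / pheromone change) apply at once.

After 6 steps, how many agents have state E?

t=1: a0@(3,1):E a1@(0,5):S a2@(1,0):W a3@(2,0):NW
t=2: a0@(3,2):E a1@(1,5):S a2@(1,5):W a3@(1,5):NW
t=3: a0@(3,3):E a1@(2,5):S a2@(1,4):W a3@(0,4):NW
t=4: a0@(3,4):E a1@(3,5):S a2@(1,3):W a3@(5,3):NW
t=5: a0@(3,5):E a1@(4,5):S a2@(1,2):W a3@(4,2):NW
t=6: a0@(3,0):E a1@(5,5):S a2@(1,1):W a3@(3,1):NW

1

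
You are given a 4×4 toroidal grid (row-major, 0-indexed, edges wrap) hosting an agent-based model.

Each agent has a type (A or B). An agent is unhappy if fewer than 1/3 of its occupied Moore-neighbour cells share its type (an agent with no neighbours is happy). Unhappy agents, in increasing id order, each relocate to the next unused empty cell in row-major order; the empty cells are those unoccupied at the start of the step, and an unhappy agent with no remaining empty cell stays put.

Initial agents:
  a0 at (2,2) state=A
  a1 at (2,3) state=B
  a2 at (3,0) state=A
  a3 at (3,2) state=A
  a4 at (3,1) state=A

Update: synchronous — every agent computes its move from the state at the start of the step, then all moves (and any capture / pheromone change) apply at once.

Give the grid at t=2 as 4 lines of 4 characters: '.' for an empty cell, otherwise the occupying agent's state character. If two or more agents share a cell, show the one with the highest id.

t=1: a0@(2,2):A a1@(0,0):B a2@(3,0):A a3@(3,2):A a4@(3,1):A
t=2: a0@(2,2):A a1@(0,1):B a2@(3,0):A a3@(3,2):A a4@(3,1):A

.B..
....
..A.
AAA.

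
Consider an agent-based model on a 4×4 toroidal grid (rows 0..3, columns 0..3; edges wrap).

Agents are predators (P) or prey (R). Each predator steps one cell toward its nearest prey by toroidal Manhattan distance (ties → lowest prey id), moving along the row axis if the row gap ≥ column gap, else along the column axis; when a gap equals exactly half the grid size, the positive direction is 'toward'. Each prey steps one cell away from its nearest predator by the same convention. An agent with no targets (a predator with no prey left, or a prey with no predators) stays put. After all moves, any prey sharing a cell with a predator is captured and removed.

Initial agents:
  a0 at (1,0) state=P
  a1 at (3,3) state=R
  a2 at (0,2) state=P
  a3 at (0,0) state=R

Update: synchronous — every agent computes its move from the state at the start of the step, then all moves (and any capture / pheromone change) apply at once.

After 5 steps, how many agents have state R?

t=1: a0@(0,0):P a1@(2,3):R a2@(3,2):P a3@(3,0):R
t=2: a0@(3,0):P a1@(1,3):R a2@(2,2):P a3@(2,0):R
t=3: a0@(2,0):P a1@(0,3):R a2@(1,2):P a3@(1,0):R
t=4: a0@(1,0):P a1@(3,3):R a2@(0,2):P a3@(0,0):R
t=5: a0@(0,0):P a1@(2,3):R a2@(3,2):P a3@(3,0):R

2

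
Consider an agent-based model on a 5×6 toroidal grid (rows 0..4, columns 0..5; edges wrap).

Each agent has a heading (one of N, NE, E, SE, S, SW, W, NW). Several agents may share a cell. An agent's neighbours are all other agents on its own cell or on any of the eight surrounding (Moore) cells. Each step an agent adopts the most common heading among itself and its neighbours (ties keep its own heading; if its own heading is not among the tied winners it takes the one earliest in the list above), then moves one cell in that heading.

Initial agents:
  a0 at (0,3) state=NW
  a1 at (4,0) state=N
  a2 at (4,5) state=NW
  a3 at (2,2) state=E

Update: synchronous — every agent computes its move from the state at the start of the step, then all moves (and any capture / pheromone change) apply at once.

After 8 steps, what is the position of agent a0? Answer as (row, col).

t=1: a0@(4,2):NW a1@(3,0):N a2@(3,4):NW a3@(2,3):E
t=2: a0@(3,1):NW a1@(2,0):N a2@(2,3):NW a3@(2,4):E
t=3: a0@(2,0):NW a1@(1,0):N a2@(1,2):NW a3@(2,5):E
t=4: a0@(1,5):NW a1@(0,0):N a2@(0,1):NW a3@(2,0):E
t=5: a0@(0,4):NW a1@(4,5):NW a2@(4,0):NW a3@(2,1):E
t=6: a0@(4,3):NW a1@(3,4):NW a2@(3,5):NW a3@(2,2):E
t=7: a0@(3,2):NW a1@(2,3):NW a2@(2,4):NW a3@(2,3):E
t=8: a0@(2,1):NW a1@(1,2):NW a2@(1,3):NW a3@(1,2):NW

(2, 1)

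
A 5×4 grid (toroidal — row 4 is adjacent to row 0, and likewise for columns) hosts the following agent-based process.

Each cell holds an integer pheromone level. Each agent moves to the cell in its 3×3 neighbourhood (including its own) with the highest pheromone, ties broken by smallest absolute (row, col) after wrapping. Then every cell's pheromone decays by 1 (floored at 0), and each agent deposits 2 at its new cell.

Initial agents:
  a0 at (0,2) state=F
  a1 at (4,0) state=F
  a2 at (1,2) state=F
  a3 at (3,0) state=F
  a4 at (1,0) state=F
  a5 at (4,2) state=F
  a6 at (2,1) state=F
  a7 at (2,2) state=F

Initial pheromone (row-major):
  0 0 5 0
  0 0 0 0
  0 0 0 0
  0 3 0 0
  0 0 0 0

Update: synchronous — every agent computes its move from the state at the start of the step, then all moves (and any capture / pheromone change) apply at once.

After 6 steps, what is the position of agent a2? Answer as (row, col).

t=1: a0@(0,2) a1@(3,1) a2@(0,2) a3@(3,1) a4@(0,0) a5@(0,2) a6@(3,1) a7@(3,1) | pheromone: 2 0 10 0 / 0 0 0 0 / 0 0 0 0 / 0 10 0 0 / 0 0 0 0
t=2: a0@(0,2) a1@(3,1) a2@(0,2) a3@(3,1) a4@(0,0) a5@(0,2) a6@(3,1) a7@(3,1) | pheromone: 3 0 15 0 / 0 0 0 0 / 0 0 0 0 / 0 17 0 0 / 0 0 0 0
t=3: a0@(0,2) a1@(3,1) a2@(0,2) a3@(3,1) a4@(0,0) a5@(0,2) a6@(3,1) a7@(3,1) | pheromone: 4 0 20 0 / 0 0 0 0 / 0 0 0 0 / 0 24 0 0 / 0 0 0 0
t=4: a0@(0,2) a1@(3,1) a2@(0,2) a3@(3,1) a4@(0,0) a5@(0,2) a6@(3,1) a7@(3,1) | pheromone: 5 0 25 0 / 0 0 0 0 / 0 0 0 0 / 0 31 0 0 / 0 0 0 0
t=5: a0@(0,2) a1@(3,1) a2@(0,2) a3@(3,1) a4@(0,0) a5@(0,2) a6@(3,1) a7@(3,1) | pheromone: 6 0 30 0 / 0 0 0 0 / 0 0 0 0 / 0 38 0 0 / 0 0 0 0
t=6: a0@(0,2) a1@(3,1) a2@(0,2) a3@(3,1) a4@(0,0) a5@(0,2) a6@(3,1) a7@(3,1) | pheromone: 7 0 35 0 / 0 0 0 0 / 0 0 0 0 / 0 45 0 0 / 0 0 0 0

(0, 2)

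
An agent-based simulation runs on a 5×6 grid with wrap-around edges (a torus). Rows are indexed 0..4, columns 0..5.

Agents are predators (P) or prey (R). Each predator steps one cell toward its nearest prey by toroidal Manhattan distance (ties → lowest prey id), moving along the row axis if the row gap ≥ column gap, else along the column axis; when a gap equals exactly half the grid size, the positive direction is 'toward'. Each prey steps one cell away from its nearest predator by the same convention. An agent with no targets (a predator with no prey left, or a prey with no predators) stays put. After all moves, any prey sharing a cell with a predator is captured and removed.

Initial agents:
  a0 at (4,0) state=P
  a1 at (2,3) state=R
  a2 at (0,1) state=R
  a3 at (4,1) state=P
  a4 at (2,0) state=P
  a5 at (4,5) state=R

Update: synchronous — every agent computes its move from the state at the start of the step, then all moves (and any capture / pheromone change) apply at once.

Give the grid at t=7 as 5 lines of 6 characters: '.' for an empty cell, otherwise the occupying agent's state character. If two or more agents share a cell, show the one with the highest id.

t=1: a0@(4,5):P a1@(2,2):R a2@(1,1):R a3@(0,1):P a4@(2,1):P a5@(4,4):R
t=2: a0@(4,4):P a1@(2,3):R a2@(2,1):R a3@(1,1):P a4@(2,2):P a5@(4,3):R
t=3: a0@(4,3):P a1@(2,4):R a2@(3,1):R a3@(2,1):P a4@(2,3):P a5@(4,2):R
t=4: a0@(4,2):P a1@(2,5):R a2@(4,1):R a3@(3,1):P a4@(2,4):P a5@(4,1):R
t=5: a0@(4,1):P a1@(2,0):R a2@(4,0):R a3@(4,1):P a4@(2,5):P a5@(4,0):R
t=6: a0@(4,0):P a1@(2,1):R a2@(4,5):R a3@(4,0):P a4@(2,0):P a5@(4,5):R
t=7: a0@(4,5):P a1@(2,2):R a2@(4,4):R a3@(4,5):P a4@(2,1):P a5@(4,4):R

......
......
.PR...
......
....RP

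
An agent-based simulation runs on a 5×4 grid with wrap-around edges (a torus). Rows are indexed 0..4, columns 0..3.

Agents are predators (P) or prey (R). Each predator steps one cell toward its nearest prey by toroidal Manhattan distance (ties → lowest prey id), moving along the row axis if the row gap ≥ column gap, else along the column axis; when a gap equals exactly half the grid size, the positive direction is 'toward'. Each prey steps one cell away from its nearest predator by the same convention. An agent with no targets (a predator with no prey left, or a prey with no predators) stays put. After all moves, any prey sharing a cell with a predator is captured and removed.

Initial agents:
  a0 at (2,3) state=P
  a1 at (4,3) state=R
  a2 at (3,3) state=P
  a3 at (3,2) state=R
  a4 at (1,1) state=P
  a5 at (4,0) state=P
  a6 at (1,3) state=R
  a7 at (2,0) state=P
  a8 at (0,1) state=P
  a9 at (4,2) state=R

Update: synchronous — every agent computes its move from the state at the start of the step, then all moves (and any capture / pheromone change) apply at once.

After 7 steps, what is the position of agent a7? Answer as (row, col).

t=1: a0@(1,3):P a1@(0,3):R a2@(4,3):P a3@(3,1):R a4@(1,2):P a5@(4,3):P a6@(0,3):R a7@(1,0):P a8@(4,1):P a9@(0,2):R
t=2: a0@(0,3):P a1@(4,3):R a2@(0,3):P a3@(2,1):R a4@(0,2):P a5@(0,3):P a6@(4,3):R a7@(0,0):P a8@(3,1):P a9@(4,2):R
t=3: a0@(4,3):P a1@(3,3):R a2@(4,3):P a3@(1,1):R a4@(4,2):P a5@(4,3):P a6@(3,3):R a7@(4,0):P a8@(2,1):P a9@(3,2):R
t=4: a0@(3,3):P a1@(2,3):R a2@(3,3):P a3@(0,1):R a4@(3,2):P a5@(3,3):P a6@(2,3):R a7@(3,0):P a8@(1,1):P a9@(2,2):R
t=5: a0@(2,3):P a1@(1,3):R a2@(2,3):P a3@(4,1):R a4@(2,2):P a5@(2,3):P a6@(1,3):R a7@(2,0):P a8@(0,1):P a9@(1,2):R
t=6: a0@(1,3):P a1@(0,3):R a2@(1,3):P a3@(3,1):R a4@(1,2):P a5@(1,3):P a6@(0,3):R a7@(1,0):P a8@(4,1):P a9@(0,2):R
t=7: a0@(0,3):P a1@(4,3):R a2@(0,3):P a3@(2,1):R a4@(0,2):P a5@(0,3):P a6@(4,3):R a7@(0,0):P a8@(3,1):P a9@(4,2):R

(0, 0)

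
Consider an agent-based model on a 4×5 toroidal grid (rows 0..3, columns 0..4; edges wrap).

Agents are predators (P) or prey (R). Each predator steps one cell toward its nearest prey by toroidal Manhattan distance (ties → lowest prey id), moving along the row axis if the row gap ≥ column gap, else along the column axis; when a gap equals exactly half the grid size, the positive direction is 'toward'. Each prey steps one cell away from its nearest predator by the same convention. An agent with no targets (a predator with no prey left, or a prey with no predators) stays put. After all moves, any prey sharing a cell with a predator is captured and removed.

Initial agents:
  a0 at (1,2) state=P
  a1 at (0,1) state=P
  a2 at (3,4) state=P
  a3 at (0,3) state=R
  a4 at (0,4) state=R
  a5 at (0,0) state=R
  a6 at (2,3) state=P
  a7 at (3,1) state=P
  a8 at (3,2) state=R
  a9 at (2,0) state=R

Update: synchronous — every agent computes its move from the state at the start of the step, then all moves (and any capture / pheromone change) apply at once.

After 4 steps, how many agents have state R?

2

t=1: a0@(0,2):P a1@(0,0):P a2@(0,4):P a4@(1,4):R a6@(3,3):P a7@(3,2):P a9@(1,0):R
t=2: a0@(0,3):P a1@(1,0):P a2@(1,4):P a4@(2,4):R a6@(0,3):P a7@(0,2):P a9@(2,0):R
t=3: a0@(1,3):P a1@(2,0):P a2@(2,4):P a4@(3,4):R a6@(1,3):P a7@(1,2):P a9@(3,0):R
t=4: a0@(2,3):P a1@(3,0):P a2@(3,4):P a4@(0,4):R a6@(2,3):P a7@(2,2):P a9@(0,0):R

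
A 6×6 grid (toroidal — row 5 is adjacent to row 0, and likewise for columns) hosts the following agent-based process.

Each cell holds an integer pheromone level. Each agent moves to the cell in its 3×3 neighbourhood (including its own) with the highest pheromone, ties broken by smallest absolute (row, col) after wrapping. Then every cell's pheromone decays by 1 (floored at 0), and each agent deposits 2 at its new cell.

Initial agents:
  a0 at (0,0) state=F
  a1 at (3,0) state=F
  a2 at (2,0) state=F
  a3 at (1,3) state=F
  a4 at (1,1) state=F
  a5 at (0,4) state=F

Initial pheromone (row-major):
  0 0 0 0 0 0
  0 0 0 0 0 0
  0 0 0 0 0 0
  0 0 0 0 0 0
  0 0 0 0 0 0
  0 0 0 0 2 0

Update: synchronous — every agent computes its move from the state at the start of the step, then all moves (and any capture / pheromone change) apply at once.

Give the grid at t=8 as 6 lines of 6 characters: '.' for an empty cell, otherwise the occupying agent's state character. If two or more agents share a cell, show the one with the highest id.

t=1: a0@(0,0) a1@(2,0) a2@(1,0) a3@(0,2) a4@(0,0) a5@(5,4) | pheromone: 4 0 2 0 0 0 / 2 0 0 0 0 0 / 2 0 0 0 0 0 / 0 0 0 0 0 0 / 0 0 0 0 0 0 / 0 0 0 0 3 0
t=2: a0@(0,0) a1@(1,0) a2@(0,0) a3@(0,2) a4@(0,0) a5@(5,4) | pheromone: 9 0 3 0 0 0 / 3 0 0 0 0 0 / 1 0 0 0 0 0 / 0 0 0 0 0 0 / 0 0 0 0 0 0 / 0 0 0 0 4 0
t=3: a0@(0,0) a1@(0,0) a2@(0,0) a3@(0,2) a4@(0,0) a5@(5,4) | pheromone: 16 0 4 0 0 0 / 2 0 0 0 0 0 / 0 0 0 0 0 0 / 0 0 0 0 0 0 / 0 0 0 0 0 0 / 0 0 0 0 5 0
t=4: a0@(0,0) a1@(0,0) a2@(0,0) a3@(0,2) a4@(0,0) a5@(5,4) | pheromone: 23 0 5 0 0 0 / 1 0 0 0 0 0 / 0 0 0 0 0 0 / 0 0 0 0 0 0 / 0 0 0 0 0 0 / 0 0 0 0 6 0
t=5: a0@(0,0) a1@(0,0) a2@(0,0) a3@(0,2) a4@(0,0) a5@(5,4) | pheromone: 30 0 6 0 0 0 / 0 0 0 0 0 0 / 0 0 0 0 0 0 / 0 0 0 0 0 0 / 0 0 0 0 0 0 / 0 0 0 0 7 0
t=6: a0@(0,0) a1@(0,0) a2@(0,0) a3@(0,2) a4@(0,0) a5@(5,4) | pheromone: 37 0 7 0 0 0 / 0 0 0 0 0 0 / 0 0 0 0 0 0 / 0 0 0 0 0 0 / 0 0 0 0 0 0 / 0 0 0 0 8 0
t=7: a0@(0,0) a1@(0,0) a2@(0,0) a3@(0,2) a4@(0,0) a5@(5,4) | pheromone: 44 0 8 0 0 0 / 0 0 0 0 0 0 / 0 0 0 0 0 0 / 0 0 0 0 0 0 / 0 0 0 0 0 0 / 0 0 0 0 9 0
t=8: a0@(0,0) a1@(0,0) a2@(0,0) a3@(0,2) a4@(0,0) a5@(5,4) | pheromone: 51 0 9 0 0 0 / 0 0 0 0 0 0 / 0 0 0 0 0 0 / 0 0 0 0 0 0 / 0 0 0 0 0 0 / 0 0 0 0 10 0

F.F...
......
......
......
......
....F.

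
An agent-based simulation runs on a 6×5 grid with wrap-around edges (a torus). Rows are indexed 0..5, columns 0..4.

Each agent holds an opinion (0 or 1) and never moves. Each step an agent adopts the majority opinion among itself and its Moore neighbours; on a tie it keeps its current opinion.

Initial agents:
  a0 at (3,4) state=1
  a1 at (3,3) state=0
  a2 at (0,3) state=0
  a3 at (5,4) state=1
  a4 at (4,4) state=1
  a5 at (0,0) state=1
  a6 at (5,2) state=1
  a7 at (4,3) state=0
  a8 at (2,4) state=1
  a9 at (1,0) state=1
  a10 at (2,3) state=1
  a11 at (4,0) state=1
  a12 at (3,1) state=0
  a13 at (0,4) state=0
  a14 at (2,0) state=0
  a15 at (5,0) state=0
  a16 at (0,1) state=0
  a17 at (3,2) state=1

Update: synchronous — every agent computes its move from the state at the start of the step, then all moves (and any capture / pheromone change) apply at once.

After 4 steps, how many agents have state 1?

t=1: a0@(3,4):1 a1@(3,3):1 a2@(0,3):0 a3@(5,4):1 a4@(4,4):1 a5@(0,0):1 a6@(5,2):0 a7@(4,3):1 a8@(2,4):1 a9@(1,0):1 a10@(2,3):1 a11@(4,0):1 a12@(3,1):0 a13@(0,4):0 a14@(2,0):1 a15@(5,0):1 a16@(0,1):1 a17@(3,2):0
t=2: a0@(3,4):1 a1@(3,3):1 a2@(0,3):0 a3@(5,4):1 a4@(4,4):1 a5@(0,0):1 a6@(5,2):0 a7@(4,3):1 a8@(2,4):1 a9@(1,0):1 a10@(2,3):1 a11@(4,0):1 a12@(3,1):0 a13@(0,4):1 a14@(2,0):1 a15@(5,0):1 a16@(0,1):1 a17@(3,2):1
t=3: a0@(3,4):1 a1@(3,3):1 a2@(0,3):0 a3@(5,4):1 a4@(4,4):1 a5@(0,0):1 a6@(5,2):0 a7@(4,3):1 a8@(2,4):1 a9@(1,0):1 a10@(2,3):1 a11@(4,0):1 a12@(3,1):1 a13@(0,4):1 a14@(2,0):1 a15@(5,0):1 a16@(0,1):1 a17@(3,2):1
t=4: (unchanged — steady state)

16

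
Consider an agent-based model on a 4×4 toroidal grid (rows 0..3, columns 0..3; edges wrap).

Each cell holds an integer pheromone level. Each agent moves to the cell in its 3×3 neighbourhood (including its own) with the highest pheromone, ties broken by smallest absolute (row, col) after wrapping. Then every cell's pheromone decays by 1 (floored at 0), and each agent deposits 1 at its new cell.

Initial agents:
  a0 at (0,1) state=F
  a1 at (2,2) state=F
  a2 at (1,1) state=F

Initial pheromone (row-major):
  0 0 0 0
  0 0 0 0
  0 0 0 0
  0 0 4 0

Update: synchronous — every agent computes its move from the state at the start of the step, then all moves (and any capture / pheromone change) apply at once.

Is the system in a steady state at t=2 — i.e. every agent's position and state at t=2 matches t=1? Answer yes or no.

yes

t=1: a0@(3,2) a1@(3,2) a2@(0,0) | pheromone: 1 0 0 0 / 0 0 0 0 / 0 0 0 0 / 0 0 5 0
t=2: a0@(3,2) a1@(3,2) a2@(0,0) | pheromone: 1 0 0 0 / 0 0 0 0 / 0 0 0 0 / 0 0 6 0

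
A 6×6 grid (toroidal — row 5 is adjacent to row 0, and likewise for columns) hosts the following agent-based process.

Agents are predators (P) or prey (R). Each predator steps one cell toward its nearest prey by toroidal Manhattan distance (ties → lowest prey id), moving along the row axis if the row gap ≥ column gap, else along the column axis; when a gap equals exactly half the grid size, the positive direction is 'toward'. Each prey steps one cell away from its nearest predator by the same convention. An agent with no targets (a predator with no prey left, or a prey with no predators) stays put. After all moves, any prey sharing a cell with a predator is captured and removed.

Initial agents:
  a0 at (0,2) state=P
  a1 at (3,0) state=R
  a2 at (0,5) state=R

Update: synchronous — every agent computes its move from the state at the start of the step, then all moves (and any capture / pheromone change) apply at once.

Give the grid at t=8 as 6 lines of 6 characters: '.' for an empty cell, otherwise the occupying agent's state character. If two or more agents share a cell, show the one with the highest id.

t=1: a0@(0,3):P a1@(2,0):R a2@(0,4):R
t=2: a0@(0,4):P a1@(2,5):R a2@(0,5):R
t=3: a0@(0,5):P a1@(3,5):R a2@(0,0):R
t=4: a0@(0,0):P a1@(2,5):R a2@(0,1):R
t=5: a0@(0,1):P a1@(3,5):R a2@(0,2):R
t=6: a0@(0,2):P a1@(2,5):R a2@(0,3):R
t=7: a0@(0,3):P a1@(2,4):R a2@(0,4):R
t=8: a0@(0,4):P a1@(3,4):R a2@(0,5):R

....PR
......
......
....R.
......
......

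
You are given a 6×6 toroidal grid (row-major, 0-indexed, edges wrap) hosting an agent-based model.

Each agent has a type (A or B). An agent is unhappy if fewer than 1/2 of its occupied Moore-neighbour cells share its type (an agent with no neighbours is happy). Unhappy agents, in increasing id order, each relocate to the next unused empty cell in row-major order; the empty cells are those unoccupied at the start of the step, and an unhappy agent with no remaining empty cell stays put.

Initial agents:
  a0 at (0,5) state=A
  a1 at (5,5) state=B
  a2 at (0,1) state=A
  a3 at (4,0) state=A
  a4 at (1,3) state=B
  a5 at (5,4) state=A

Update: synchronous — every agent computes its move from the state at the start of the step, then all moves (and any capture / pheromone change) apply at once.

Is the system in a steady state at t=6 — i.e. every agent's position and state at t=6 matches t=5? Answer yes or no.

no

t=1: a0@(0,5):A a1@(0,0):B a2@(0,1):A a3@(0,2):A a4@(1,3):B a5@(5,4):A
t=2: a0@(0,5):A a1@(0,3):B a2@(0,1):A a3@(0,2):A a4@(0,4):B a5@(5,4):A
t=3: a0@(0,5):A a1@(0,0):B a2@(0,1):A a3@(0,2):A a4@(1,0):B a5@(1,1):A
t=4: a0@(0,3):A a1@(0,4):B a2@(0,1):A a3@(0,2):A a4@(1,2):B a5@(1,1):A
t=5: a0@(0,0):A a1@(0,5):B a2@(0,1):A a3@(0,2):A a4@(1,0):B a5@(1,1):A
t=6: a0@(0,0):A a1@(0,5):B a2@(0,1):A a3@(0,2):A a4@(0,3):B a5@(1,1):A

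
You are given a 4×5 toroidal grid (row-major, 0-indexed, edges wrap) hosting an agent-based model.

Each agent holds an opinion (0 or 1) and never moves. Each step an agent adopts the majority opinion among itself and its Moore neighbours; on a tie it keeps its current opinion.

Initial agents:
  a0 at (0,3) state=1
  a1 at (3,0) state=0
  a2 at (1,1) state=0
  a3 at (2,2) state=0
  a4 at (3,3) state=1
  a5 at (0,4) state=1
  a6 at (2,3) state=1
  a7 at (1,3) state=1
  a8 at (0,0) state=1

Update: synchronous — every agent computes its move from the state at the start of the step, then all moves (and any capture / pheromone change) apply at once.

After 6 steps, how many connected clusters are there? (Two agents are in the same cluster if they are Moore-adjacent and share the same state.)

t=1: a0@(0,3):1 a1@(3,0):1 a2@(1,1):0 a3@(2,2):1 a4@(3,3):1 a5@(0,4):1 a6@(2,3):1 a7@(1,3):1 a8@(0,0):1
t=2: a0@(0,3):1 a1@(3,0):1 a2@(1,1):1 a3@(2,2):1 a4@(3,3):1 a5@(0,4):1 a6@(2,3):1 a7@(1,3):1 a8@(0,0):1
t=3: (unchanged — steady state)

1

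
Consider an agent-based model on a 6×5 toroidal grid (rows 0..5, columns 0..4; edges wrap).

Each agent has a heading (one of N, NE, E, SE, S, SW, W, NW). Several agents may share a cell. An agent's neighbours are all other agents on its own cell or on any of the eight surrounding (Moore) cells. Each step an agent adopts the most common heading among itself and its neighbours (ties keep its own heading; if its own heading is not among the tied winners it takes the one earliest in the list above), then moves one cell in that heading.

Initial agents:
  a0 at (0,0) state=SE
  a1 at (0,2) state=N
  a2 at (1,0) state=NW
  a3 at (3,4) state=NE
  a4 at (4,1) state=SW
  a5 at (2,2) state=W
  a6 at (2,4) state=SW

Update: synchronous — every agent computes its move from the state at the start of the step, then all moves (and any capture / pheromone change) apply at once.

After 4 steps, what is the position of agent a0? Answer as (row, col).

t=1: a0@(1,1):SE a1@(5,2):N a2@(0,4):NW a3@(2,0):NE a4@(5,0):SW a5@(2,1):W a6@(3,3):SW
t=2: a0@(2,2):SE a1@(4,2):N a2@(5,3):NW a3@(1,1):NE a4@(0,4):SW a5@(2,0):W a6@(4,2):SW
t=3: a0@(3,3):SE a1@(3,2):N a2@(0,2):SW a3@(0,2):NE a4@(1,3):SW a5@(2,4):W a6@(5,1):SW
t=4: a0@(4,4):SE a1@(2,2):N a2@(1,1):SW a3@(1,1):SW a4@(2,2):SW a5@(2,3):W a6@(0,0):SW

(4, 4)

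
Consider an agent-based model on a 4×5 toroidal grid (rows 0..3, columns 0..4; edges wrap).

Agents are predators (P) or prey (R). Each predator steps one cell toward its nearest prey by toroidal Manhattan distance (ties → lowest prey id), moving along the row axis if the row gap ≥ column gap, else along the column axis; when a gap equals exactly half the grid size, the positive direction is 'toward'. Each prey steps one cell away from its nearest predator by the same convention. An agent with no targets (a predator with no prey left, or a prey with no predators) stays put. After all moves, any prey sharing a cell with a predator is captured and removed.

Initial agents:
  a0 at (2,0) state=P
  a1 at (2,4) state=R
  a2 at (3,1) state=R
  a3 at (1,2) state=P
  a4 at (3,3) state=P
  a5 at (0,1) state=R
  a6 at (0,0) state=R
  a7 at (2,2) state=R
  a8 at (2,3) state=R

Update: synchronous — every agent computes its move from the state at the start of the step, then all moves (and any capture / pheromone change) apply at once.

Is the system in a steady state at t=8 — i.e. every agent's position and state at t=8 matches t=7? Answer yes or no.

no

t=1: a0@(2,4):P a2@(0,1):R a3@(2,2):P a4@(2,3):P a5@(3,1):R a6@(3,0):R a7@(3,2):R a8@(1,3):R
t=2: a0@(3,4):P a2@(3,1):R a3@(3,2):P a4@(1,3):P a5@(0,1):R a6@(0,0):R a7@(0,2):R a8@(0,3):R
t=3: a0@(3,0):P a3@(3,1):P a4@(0,3):P a5@(1,1):R a6@(1,0):R a7@(1,2):R a8@(3,3):R
t=4: a0@(0,0):P a3@(0,1):P a4@(3,3):P a7@(2,2):R a8@(2,3):R
t=5: a0@(1,0):P a3@(1,1):P a4@(2,3):P a7@(1,2):R a8@(1,3):R
t=6: a0@(1,1):P a3@(1,2):P a4@(1,3):P a8@(0,3):R
t=7: a0@(1,2):P a3@(0,2):P a4@(0,3):P a8@(3,3):R
t=8: a0@(2,2):P a3@(3,2):P a4@(3,3):P a8@(2,3):R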